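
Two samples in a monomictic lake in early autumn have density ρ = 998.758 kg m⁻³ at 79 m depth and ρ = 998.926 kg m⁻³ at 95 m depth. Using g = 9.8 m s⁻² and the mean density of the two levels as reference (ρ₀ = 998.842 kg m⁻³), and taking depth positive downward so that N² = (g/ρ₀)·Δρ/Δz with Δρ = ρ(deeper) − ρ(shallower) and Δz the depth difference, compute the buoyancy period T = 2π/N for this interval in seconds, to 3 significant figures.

619 s

Δρ = 998.926 − 998.758 = 0.168 kg m⁻³ over Δz = 95 − 79 = 16 m.
N² = (9.8/998.842) × (0.168/16) = 1.0302 × 10⁻⁴ s⁻².
N = √(1.0302 × 10⁻⁴) = 0.010150 rad s⁻¹, so T = 2π/N = 619.03 s ≈ 619 s.
Since Δρ > 0 the layer is stably stratified.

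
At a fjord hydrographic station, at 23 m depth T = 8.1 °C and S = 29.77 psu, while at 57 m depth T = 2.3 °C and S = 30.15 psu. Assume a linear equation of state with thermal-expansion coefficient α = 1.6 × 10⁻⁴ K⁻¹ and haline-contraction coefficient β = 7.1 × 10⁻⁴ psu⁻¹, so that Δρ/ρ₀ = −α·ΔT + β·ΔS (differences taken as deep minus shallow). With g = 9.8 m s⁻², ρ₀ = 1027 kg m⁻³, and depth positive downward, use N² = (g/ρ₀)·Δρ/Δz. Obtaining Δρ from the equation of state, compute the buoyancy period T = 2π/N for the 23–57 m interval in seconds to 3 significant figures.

ΔT = -5.8 K, ΔS = +0.38 psu (deep − shallow).
Δρ/ρ₀ = −αΔT + βΔS = 9.28 × 10⁻⁴ + 2.698 × 10⁻⁴ = 1.1978 × 10⁻³, so Δρ ≈ 1.230 kg m⁻³.
N² = (g/ρ₀)·Δρ/Δz = g·(Δρ/ρ₀)/Δz = 9.8 × 1.1978 × 10⁻³ / 34 = 3.4525 × 10⁻⁴ s⁻².
N = √(3.4525 × 10⁻⁴) = 0.018581 rad s⁻¹ → T = 2π/N = 338.15 s ≈ 338 s.

338 s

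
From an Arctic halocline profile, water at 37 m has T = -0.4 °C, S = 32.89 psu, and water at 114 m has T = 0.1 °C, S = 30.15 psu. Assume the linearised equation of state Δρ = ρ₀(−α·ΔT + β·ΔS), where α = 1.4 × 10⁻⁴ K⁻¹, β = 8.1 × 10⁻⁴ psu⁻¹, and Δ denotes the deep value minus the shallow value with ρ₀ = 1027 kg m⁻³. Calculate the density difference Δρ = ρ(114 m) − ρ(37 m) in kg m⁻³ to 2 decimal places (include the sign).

ΔT = +0.5 K, ΔS = -2.74 psu (deep − shallow).
Δρ/ρ₀ = −(1.4 × 10⁻⁴)(+0.5) + (8.1 × 10⁻⁴)(-2.74) = -2.2894 × 10⁻³.
Δρ = 1027 × (-2.2894 × 10⁻³) = -2.35 kg m⁻³.
Negative Δρ: lighter below, statically unstable.

-2.35 kg m⁻³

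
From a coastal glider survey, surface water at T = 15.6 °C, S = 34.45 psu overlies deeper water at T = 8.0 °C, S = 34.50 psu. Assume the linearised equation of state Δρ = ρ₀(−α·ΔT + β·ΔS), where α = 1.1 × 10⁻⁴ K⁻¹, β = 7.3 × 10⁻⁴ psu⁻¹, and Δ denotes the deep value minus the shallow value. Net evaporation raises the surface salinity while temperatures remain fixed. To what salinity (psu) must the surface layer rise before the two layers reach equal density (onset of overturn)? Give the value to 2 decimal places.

35.65 psu

Neutral buoyancy requires −α(T_deep − T_surf) + β(S_deep − S_surf′) = 0.
S_surf′ = S_deep − (α/β)·ΔT = 34.50 − (1.1 × 10⁻⁴/7.3 × 10⁻⁴)·(-7.6) = 35.6452 psu.
Increase required: 35.6452 − 34.45 = 1.1952 psu.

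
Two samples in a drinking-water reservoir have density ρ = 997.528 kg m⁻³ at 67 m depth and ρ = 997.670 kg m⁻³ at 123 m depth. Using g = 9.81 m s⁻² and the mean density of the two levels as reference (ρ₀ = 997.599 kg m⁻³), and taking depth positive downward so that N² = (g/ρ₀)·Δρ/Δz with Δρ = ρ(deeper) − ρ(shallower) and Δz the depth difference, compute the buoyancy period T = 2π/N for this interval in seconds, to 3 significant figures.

1.26 × 10³ s

Δρ = 997.670 − 997.528 = 0.142 kg m⁻³ over Δz = 123 − 67 = 56 m.
N² = (9.81/997.599) × (0.142/56) = 2.4935 × 10⁻⁵ s⁻².
N = √(2.4935 × 10⁻⁵) = 4.9935 × 10⁻³ rad s⁻¹, so T = 2π/N = 1.2583 × 10³ s ≈ 1.26 × 10³ s.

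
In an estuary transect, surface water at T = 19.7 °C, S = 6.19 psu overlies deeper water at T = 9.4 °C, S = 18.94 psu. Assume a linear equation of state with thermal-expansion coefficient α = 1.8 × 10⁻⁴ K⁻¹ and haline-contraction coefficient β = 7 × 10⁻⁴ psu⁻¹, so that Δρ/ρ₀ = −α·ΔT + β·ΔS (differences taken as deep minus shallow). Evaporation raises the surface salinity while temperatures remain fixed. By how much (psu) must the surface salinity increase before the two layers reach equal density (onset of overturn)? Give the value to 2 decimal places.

Neutral buoyancy requires −α(T_deep − T_surf) + β(S_deep − S_surf′) = 0.
S_surf′ = S_deep − (α/β)·ΔT = 18.94 − (1.8 × 10⁻⁴/7 × 10⁻⁴)·(-10.3) = 21.5886 psu.
Increase required: 21.5886 − 6.19 = 15.3986 psu.

15.40 psu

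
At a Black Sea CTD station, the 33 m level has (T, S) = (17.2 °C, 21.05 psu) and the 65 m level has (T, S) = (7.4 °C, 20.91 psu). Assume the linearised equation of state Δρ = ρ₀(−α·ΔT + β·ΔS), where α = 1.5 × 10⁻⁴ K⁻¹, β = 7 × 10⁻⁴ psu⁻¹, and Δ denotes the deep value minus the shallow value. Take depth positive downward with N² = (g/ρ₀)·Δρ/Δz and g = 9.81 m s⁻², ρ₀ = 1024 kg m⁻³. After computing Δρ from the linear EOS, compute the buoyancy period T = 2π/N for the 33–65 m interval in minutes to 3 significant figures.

5.11 min

ΔT = -9.8 K, ΔS = -0.14 psu (deep − shallow).
Δρ/ρ₀ = −αΔT + βΔS = 1.47 × 10⁻³ − 9.80 × 10⁻⁵ = 1.372 × 10⁻³, so Δρ ≈ 1.405 kg m⁻³.
N² = (g/ρ₀)·Δρ/Δz = g·(Δρ/ρ₀)/Δz = 9.81 × 1.372 × 10⁻³ / 32 = 4.2060 × 10⁻⁴ s⁻².
N = √(4.2060 × 10⁻⁴) = 0.020509 rad s⁻¹ → T = 2π/N = 306.36 s = 5.1060 min ≈ 5.11 min.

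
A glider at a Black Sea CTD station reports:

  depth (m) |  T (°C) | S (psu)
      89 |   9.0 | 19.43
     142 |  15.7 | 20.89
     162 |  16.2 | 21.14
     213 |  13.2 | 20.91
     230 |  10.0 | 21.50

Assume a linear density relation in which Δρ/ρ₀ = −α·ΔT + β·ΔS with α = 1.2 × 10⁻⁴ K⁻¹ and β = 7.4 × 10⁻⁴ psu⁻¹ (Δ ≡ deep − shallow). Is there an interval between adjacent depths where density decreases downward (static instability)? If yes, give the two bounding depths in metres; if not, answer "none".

none

Evaluate Δρ/ρ₀ = −αΔT + βΔS across each adjacent pair:
  89–142 m: −αΔT+βΔS = −(1.2 × 10⁻⁴)(+6.7)+(7.4 × 10⁻⁴)(+1.46) = 2.8 × 10⁻⁴ → stable
  142–162 m: −αΔT+βΔS = −(1.2 × 10⁻⁴)(+0.5)+(7.4 × 10⁻⁴)(+0.25) = 1.3 × 10⁻⁴ → stable
  162–213 m: −αΔT+βΔS = −(1.2 × 10⁻⁴)(-3.0)+(7.4 × 10⁻⁴)(-0.23) = 1.9 × 10⁻⁴ → stable
  213–230 m: −αΔT+βΔS = −(1.2 × 10⁻⁴)(-3.2)+(7.4 × 10⁻⁴)(+0.59) = 8.2 × 10⁻⁴ → stable
Every interval has Δρ > 0: the column is stably stratified throughout.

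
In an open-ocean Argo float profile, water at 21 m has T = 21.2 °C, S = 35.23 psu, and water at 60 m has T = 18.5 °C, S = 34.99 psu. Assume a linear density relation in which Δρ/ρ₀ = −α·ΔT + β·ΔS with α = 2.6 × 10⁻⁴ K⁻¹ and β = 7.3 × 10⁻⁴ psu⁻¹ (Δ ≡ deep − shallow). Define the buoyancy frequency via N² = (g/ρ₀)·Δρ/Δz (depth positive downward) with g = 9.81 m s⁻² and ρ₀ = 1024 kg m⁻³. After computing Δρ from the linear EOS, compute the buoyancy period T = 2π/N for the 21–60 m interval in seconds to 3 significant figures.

546 s

ΔT = -2.7 K, ΔS = -0.24 psu (deep − shallow).
Δρ/ρ₀ = −αΔT + βΔS = 7.02 × 10⁻⁴ − 1.752 × 10⁻⁴ = 5.268 × 10⁻⁴, so Δρ ≈ 0.5394 kg m⁻³.
N² = (g/ρ₀)·Δρ/Δz = g·(Δρ/ρ₀)/Δz = 9.81 × 5.268 × 10⁻⁴ / 39 = 1.3251 × 10⁻⁴ s⁻².
N = √(1.3251 × 10⁻⁴) = 0.011511 rad s⁻¹ → T = 2π/N = 545.84 s ≈ 546 s.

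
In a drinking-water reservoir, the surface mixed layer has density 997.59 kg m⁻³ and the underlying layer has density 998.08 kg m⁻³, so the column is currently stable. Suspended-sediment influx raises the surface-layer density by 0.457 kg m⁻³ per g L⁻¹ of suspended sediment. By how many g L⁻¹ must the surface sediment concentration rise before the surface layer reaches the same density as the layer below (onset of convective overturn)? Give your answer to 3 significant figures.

1.07 g L⁻¹

Density deficit of the surface layer: 998.08 − 997.59 = 0.49 kg m⁻³.
Required change = 0.49 / 0.457 = 1.07 g L⁻¹.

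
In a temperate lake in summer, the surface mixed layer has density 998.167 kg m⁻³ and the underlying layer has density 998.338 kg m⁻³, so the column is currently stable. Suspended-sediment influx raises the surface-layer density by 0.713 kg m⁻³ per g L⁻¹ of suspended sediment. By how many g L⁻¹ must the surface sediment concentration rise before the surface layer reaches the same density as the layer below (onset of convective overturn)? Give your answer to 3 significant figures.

Density deficit of the surface layer: 998.338 − 998.167 = 0.171 kg m⁻³.
Required change = 0.171 / 0.713 = 0.240 g L⁻¹.

0.240 g L⁻¹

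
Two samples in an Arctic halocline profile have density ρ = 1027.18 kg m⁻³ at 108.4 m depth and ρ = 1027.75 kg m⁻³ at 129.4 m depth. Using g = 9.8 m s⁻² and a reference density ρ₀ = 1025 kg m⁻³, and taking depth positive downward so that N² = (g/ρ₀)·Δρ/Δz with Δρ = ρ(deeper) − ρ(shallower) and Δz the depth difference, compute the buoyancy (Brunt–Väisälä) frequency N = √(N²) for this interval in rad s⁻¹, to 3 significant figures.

Δρ = 1027.75 − 1027.18 = 0.57 kg m⁻³ over Δz = 129.4 − 108.4 = 21 m.
N² = (9.8/1025) × (0.57/21) = 2.5951 × 10⁻⁴ s⁻².
N = √(2.5951 × 10⁻⁴) = 0.016109 rad s⁻¹ ≈ 0.0161 rad s⁻¹.
N² > 0, so the interval is statically stable.

0.0161 rad s⁻¹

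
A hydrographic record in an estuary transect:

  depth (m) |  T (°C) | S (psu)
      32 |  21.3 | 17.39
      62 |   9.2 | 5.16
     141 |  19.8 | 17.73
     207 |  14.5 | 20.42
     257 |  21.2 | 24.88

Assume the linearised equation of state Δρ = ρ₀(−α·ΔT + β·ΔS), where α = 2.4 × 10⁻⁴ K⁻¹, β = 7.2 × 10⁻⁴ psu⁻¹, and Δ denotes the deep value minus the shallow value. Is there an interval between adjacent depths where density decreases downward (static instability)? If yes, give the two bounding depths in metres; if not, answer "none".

32–62 m

Evaluate Δρ/ρ₀ = −αΔT + βΔS across each adjacent pair:
  32–62 m: −αΔT+βΔS = −(2.4 × 10⁻⁴)(-12.1)+(7.2 × 10⁻⁴)(-12.23) = -5.9 × 10⁻³ → UNSTABLE
  62–141 m: −αΔT+βΔS = −(2.4 × 10⁻⁴)(+10.6)+(7.2 × 10⁻⁴)(+12.57) = 6.5 × 10⁻³ → stable
  141–207 m: −αΔT+βΔS = −(2.4 × 10⁻⁴)(-5.3)+(7.2 × 10⁻⁴)(+2.69) = 3.2 × 10⁻³ → stable
  207–257 m: −αΔT+βΔS = −(2.4 × 10⁻⁴)(+6.7)+(7.2 × 10⁻⁴)(+4.46) = 1.6 × 10⁻³ → stable
The 32–62 m interval has Δρ < 0: lighter water underlies denser water.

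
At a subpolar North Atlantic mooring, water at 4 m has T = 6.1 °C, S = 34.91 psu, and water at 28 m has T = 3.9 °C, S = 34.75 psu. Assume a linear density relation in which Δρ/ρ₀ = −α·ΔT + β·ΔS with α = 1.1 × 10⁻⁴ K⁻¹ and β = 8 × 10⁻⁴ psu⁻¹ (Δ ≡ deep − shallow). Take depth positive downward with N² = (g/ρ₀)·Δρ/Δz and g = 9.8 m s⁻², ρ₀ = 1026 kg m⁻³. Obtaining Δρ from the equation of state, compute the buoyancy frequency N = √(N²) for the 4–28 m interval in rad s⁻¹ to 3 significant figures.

ΔT = -2.2 K, ΔS = -0.16 psu (deep − shallow).
Δρ/ρ₀ = −αΔT + βΔS = 2.42 × 10⁻⁴ − 1.28 × 10⁻⁴ = 1.14 × 10⁻⁴, so Δρ ≈ 0.1170 kg m⁻³.
N² = (g/ρ₀)·Δρ/Δz = g·(Δρ/ρ₀)/Δz = 9.8 × 1.14 × 10⁻⁴ / 24 = 4.6550 × 10⁻⁵ s⁻².
N = √(4.6550 × 10⁻⁵) = 6.8228 × 10⁻³ rad s⁻¹ ≈ 6.82 × 10⁻³ rad s⁻¹.

6.82 × 10⁻³ rad s⁻¹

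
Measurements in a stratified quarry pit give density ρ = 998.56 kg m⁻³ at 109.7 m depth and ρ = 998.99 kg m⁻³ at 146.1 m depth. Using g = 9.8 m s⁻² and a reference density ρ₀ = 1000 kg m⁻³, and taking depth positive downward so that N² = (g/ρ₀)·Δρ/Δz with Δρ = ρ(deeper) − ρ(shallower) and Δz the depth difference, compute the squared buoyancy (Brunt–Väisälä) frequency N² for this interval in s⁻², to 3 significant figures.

1.16 × 10⁻⁴ s⁻²

Δρ = 998.99 − 998.56 = 0.43 kg m⁻³ over Δz = 146.1 − 109.7 = 36.4 m.
N² = (9.8/1000) × (0.43/36.4) = 1.1577 × 10⁻⁴ s⁻² ≈ 1.16 × 10⁻⁴ s⁻².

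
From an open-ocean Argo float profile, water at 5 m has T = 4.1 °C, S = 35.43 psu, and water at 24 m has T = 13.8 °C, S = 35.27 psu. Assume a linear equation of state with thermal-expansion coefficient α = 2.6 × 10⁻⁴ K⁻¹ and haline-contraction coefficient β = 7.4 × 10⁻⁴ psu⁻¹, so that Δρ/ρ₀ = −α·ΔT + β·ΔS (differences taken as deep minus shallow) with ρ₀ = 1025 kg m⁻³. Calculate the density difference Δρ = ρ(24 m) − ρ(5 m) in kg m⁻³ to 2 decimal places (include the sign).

ΔT = +9.7 K, ΔS = -0.16 psu (deep − shallow).
Δρ/ρ₀ = −(2.6 × 10⁻⁴)(+9.7) + (7.4 × 10⁻⁴)(-0.16) = -2.6404 × 10⁻³.
Δρ = 1025 × (-2.6404 × 10⁻³) = -2.71 kg m⁻³.
Negative Δρ: lighter below, statically unstable.

-2.71 kg m⁻³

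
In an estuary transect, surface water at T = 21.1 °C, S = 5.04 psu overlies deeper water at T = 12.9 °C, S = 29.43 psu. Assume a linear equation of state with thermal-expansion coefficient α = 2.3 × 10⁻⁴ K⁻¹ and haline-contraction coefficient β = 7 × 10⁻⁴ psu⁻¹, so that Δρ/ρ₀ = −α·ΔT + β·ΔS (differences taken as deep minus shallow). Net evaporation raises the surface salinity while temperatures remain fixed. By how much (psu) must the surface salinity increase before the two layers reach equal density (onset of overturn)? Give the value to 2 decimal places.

27.08 psu

Neutral buoyancy requires −α(T_deep − T_surf) + β(S_deep − S_surf′) = 0.
S_surf′ = S_deep − (α/β)·ΔT = 29.43 − (2.3 × 10⁻⁴/7 × 10⁻⁴)·(-8.2) = 32.1243 psu.
Increase required: 32.1243 − 5.04 = 27.0843 psu.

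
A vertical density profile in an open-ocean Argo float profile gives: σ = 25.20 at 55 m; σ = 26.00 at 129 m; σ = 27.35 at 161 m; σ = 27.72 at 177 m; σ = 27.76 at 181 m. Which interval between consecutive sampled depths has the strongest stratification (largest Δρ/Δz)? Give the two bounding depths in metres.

129–161 m

Compute the density gradient over each adjacent pair:
  55–129 m: Δρ/Δz = 0.80/74 = 0.011 kg m⁻⁴
  129–161 m: Δρ/Δz = 1.35/32 = 0.042 kg m⁻⁴
  161–177 m: Δρ/Δz = 0.37/16 = 0.023 kg m⁻⁴
  177–181 m: Δρ/Δz = 0.04/4 = 0.010 kg m⁻⁴
The largest gradient is in the 129–161 m interval — the pycnocline.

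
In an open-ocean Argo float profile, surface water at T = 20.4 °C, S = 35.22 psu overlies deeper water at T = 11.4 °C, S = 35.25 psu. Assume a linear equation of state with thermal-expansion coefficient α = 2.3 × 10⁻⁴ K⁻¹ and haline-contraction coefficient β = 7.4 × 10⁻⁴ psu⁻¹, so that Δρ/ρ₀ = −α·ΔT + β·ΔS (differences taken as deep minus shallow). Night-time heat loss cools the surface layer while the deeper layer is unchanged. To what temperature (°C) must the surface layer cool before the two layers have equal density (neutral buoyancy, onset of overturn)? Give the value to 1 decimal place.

11.3 °C

Neutral buoyancy requires Δρ = 0, i.e. −α(T_deep − T_surf′) + β(S_deep − S_surf) = 0.
T_surf′ = T_deep − (β/α)·ΔS = 11.4 − (7.4 × 10⁻⁴/2.3 × 10⁻⁴)·(+0.03) = 11.303 °C.
Cooling required: 20.4 − (11.303) = 9.097 °C.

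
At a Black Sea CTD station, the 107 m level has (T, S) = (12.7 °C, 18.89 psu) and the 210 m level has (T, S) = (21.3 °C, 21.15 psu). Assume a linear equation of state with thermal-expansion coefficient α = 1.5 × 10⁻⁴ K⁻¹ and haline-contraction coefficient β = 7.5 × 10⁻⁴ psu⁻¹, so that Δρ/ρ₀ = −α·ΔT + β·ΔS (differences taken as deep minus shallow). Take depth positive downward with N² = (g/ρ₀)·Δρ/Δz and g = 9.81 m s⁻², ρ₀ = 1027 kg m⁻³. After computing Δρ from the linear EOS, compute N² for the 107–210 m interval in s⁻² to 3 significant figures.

3.86 × 10⁻⁵ s⁻²

ΔT = +8.6 K, ΔS = +2.26 psu (deep − shallow).
Δρ/ρ₀ = −αΔT + βΔS = -1.29 × 10⁻³ + 1.695 × 10⁻³ = 4.05 × 10⁻⁴, so Δρ ≈ 0.4159 kg m⁻³.
N² = (g/ρ₀)·Δρ/Δz = g·(Δρ/ρ₀)/Δz = 9.81 × 4.05 × 10⁻⁴ / 103 = 3.8573 × 10⁻⁵ s⁻² ≈ 3.86 × 10⁻⁵ s⁻².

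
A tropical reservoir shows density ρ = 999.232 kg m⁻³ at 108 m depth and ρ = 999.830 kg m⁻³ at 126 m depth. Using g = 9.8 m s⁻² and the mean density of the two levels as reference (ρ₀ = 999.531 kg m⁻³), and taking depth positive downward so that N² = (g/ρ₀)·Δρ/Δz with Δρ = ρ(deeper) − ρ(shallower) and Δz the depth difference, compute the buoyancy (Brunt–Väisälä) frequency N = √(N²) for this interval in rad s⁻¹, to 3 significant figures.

0.0180 rad s⁻¹

Δρ = 999.830 − 999.232 = 0.598 kg m⁻³ over Δz = 126 − 108 = 18 m.
N² = (9.8/999.531) × (0.598/18) = 3.2573 × 10⁻⁴ s⁻².
N = √(3.2573 × 10⁻⁴) = 0.018048 rad s⁻¹ ≈ 0.0180 rad s⁻¹.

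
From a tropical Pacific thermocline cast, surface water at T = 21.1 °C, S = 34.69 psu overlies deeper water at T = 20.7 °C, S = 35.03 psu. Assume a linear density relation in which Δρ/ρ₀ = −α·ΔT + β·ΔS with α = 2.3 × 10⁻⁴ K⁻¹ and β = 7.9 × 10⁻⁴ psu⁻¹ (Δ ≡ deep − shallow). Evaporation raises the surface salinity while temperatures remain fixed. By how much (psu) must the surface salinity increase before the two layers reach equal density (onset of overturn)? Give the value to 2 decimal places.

0.46 psu

Neutral buoyancy requires −α(T_deep − T_surf) + β(S_deep − S_surf′) = 0.
S_surf′ = S_deep − (α/β)·ΔT = 35.03 − (2.3 × 10⁻⁴/7.9 × 10⁻⁴)·(-0.4) = 35.1465 psu.
Increase required: 35.1465 − 34.69 = 0.4565 psu.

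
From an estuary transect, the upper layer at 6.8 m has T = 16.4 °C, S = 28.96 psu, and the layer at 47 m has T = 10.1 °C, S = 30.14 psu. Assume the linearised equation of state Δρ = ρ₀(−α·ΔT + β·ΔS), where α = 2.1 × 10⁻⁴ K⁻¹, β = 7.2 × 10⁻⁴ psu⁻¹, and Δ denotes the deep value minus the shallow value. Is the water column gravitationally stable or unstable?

ΔT = 10.1 − 16.4 = -6.3 K and ΔS = 30.14 − 28.96 = +1.18 psu (deep − shallow).
−αΔT = 1.323 × 10⁻³; βΔS = 8.496 × 10⁻⁴; sum Δρ/ρ₀ = 2.1726 × 10⁻³.
Δρ/ρ₀ > 0, so Δρ > 0: deeper water is denser → statically stable.

stable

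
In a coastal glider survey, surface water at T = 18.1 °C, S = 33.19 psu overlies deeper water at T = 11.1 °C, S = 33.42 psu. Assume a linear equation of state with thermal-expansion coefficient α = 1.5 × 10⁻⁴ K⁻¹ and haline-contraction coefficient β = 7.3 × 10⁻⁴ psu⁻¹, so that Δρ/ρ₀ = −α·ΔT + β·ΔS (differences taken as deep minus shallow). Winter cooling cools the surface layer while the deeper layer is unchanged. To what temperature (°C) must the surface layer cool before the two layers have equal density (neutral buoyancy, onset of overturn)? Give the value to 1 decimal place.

10.0 °C

Neutral buoyancy requires Δρ = 0, i.e. −α(T_deep − T_surf′) + β(S_deep − S_surf) = 0.
T_surf′ = T_deep − (β/α)·ΔS = 11.1 − (7.3 × 10⁻⁴/1.5 × 10⁻⁴)·(+0.23) = 9.981 °C.
Cooling required: 18.1 − (9.981) = 8.119 °C.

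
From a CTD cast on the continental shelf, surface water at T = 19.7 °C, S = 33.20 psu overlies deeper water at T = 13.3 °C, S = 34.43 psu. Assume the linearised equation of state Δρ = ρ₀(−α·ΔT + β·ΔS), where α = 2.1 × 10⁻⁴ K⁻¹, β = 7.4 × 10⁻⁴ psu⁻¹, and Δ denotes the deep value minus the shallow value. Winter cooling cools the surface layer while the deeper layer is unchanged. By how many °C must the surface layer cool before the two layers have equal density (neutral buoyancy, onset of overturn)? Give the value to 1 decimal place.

10.7 °C

Neutral buoyancy requires Δρ = 0, i.e. −α(T_deep − T_surf′) + β(S_deep − S_surf) = 0.
T_surf′ = T_deep − (β/α)·ΔS = 13.3 − (7.4 × 10⁻⁴/2.1 × 10⁻⁴)·(+1.23) = 8.966 °C.
Cooling required: 19.7 − (8.966) = 10.734 °C.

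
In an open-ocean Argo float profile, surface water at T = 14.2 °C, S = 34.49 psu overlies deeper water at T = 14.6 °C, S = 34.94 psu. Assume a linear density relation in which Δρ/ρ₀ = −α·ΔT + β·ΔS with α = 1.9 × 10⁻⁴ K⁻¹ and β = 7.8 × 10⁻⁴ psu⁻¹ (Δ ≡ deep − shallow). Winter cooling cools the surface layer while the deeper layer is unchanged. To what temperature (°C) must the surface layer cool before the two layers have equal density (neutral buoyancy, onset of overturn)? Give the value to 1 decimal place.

12.8 °C

Neutral buoyancy requires Δρ = 0, i.e. −α(T_deep − T_surf′) + β(S_deep − S_surf) = 0.
T_surf′ = T_deep − (β/α)·ΔS = 14.6 − (7.8 × 10⁻⁴/1.9 × 10⁻⁴)·(+0.45) = 12.753 °C.
Cooling required: 14.2 − (12.753) = 1.447 °C.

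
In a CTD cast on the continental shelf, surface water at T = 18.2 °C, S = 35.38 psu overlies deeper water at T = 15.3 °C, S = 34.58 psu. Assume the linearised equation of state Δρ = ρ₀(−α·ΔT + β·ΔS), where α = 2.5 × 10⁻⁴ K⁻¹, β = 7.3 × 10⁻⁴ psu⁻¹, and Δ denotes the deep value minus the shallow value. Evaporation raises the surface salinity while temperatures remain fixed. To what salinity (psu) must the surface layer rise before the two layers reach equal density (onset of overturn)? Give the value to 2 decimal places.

35.57 psu

Neutral buoyancy requires −α(T_deep − T_surf) + β(S_deep − S_surf′) = 0.
S_surf′ = S_deep − (α/β)·ΔT = 34.58 − (2.5 × 10⁻⁴/7.3 × 10⁻⁴)·(-2.9) = 35.5732 psu.
Increase required: 35.5732 − 35.38 = 0.1932 psu.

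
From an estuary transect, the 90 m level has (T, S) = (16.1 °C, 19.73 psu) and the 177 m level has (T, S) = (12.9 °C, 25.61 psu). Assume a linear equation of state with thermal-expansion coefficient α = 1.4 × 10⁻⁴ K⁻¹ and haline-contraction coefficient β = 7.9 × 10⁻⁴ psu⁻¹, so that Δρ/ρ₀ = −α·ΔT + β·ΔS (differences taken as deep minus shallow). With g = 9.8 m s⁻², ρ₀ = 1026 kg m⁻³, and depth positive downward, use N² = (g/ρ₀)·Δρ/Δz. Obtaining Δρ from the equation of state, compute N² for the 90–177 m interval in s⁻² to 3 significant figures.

5.74 × 10⁻⁴ s⁻²

ΔT = -3.2 K, ΔS = +5.88 psu (deep − shallow).
Δρ/ρ₀ = −αΔT + βΔS = 4.48 × 10⁻⁴ + 4.6452 × 10⁻³ = 5.0932 × 10⁻³, so Δρ ≈ 5.226 kg m⁻³.
N² = (g/ρ₀)·Δρ/Δz = g·(Δρ/ρ₀)/Δz = 9.8 × 5.0932 × 10⁻³ / 87 = 5.7372 × 10⁻⁴ s⁻² ≈ 5.74 × 10⁻⁴ s⁻².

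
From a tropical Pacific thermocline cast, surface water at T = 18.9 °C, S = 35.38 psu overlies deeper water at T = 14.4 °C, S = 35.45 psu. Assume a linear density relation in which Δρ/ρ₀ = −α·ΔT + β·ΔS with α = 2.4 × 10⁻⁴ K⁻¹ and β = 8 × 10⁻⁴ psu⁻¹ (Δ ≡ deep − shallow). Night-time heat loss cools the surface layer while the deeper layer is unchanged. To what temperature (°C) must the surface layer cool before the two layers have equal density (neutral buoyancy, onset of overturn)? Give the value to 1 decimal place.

14.2 °C

Neutral buoyancy requires Δρ = 0, i.e. −α(T_deep − T_surf′) + β(S_deep − S_surf) = 0.
T_surf′ = T_deep − (β/α)·ΔS = 14.4 − (8 × 10⁻⁴/2.4 × 10⁻⁴)·(+0.07) = 14.167 °C.
Cooling required: 18.9 − (14.167) = 4.733 °C.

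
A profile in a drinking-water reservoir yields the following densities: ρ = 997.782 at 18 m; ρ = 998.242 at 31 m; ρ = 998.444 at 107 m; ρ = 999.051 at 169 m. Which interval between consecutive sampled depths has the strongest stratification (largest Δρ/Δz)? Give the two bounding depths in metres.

18–31 m

Compute the density gradient over each adjacent pair:
  18–31 m: Δρ/Δz = 0.460/13 = 0.035 kg m⁻⁴
  31–107 m: Δρ/Δz = 0.202/76 = 2.7 × 10⁻³ kg m⁻⁴
  107–169 m: Δρ/Δz = 0.607/62 = 9.8 × 10⁻³ kg m⁻⁴
The largest gradient is in the 18–31 m interval — the pycnocline.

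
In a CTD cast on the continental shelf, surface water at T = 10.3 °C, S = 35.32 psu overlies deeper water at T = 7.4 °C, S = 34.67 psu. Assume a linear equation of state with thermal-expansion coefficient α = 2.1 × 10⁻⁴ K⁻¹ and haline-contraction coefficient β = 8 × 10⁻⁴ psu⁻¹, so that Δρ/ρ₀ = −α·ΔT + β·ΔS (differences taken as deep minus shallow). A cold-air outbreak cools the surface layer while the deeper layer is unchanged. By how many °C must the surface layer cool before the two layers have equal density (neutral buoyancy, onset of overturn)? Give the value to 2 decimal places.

Neutral buoyancy requires Δρ = 0, i.e. −α(T_deep − T_surf′) + β(S_deep − S_surf) = 0.
T_surf′ = T_deep − (β/α)·ΔS = 7.4 − (8 × 10⁻⁴/2.1 × 10⁻⁴)·(-0.65) = 9.8762 °C.
Cooling required: 10.3 − (9.8762) = 0.4238 °C.

0.42 °C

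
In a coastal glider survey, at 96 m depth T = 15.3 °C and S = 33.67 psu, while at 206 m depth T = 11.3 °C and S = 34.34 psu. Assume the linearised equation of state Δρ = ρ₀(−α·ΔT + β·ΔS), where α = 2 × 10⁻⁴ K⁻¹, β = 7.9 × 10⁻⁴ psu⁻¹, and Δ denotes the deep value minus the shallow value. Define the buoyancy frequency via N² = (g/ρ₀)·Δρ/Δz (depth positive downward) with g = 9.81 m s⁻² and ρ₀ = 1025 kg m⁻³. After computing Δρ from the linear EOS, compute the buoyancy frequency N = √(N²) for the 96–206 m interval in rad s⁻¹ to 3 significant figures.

ΔT = -4.0 K, ΔS = +0.67 psu (deep − shallow).
Δρ/ρ₀ = −αΔT + βΔS = 8.00 × 10⁻⁴ + 5.293 × 10⁻⁴ = 1.3293 × 10⁻³, so Δρ ≈ 1.363 kg m⁻³.
N² = (g/ρ₀)·Δρ/Δz = g·(Δρ/ρ₀)/Δz = 9.81 × 1.3293 × 10⁻³ / 110 = 1.1855 × 10⁻⁴ s⁻².
N = √(1.1855 × 10⁻⁴) = 0.010888 rad s⁻¹ ≈ 0.0109 rad s⁻¹.

0.0109 rad s⁻¹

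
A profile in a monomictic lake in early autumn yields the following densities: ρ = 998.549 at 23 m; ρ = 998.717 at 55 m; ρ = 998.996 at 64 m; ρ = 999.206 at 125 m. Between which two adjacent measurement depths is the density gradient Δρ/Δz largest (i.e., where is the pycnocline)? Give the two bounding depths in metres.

Compute the density gradient over each adjacent pair:
  23–55 m: Δρ/Δz = 0.168/32 = 5.3 × 10⁻³ kg m⁻⁴
  55–64 m: Δρ/Δz = 0.279/9 = 0.031 kg m⁻⁴
  64–125 m: Δρ/Δz = 0.210/61 = 3.4 × 10⁻³ kg m⁻⁴
The largest gradient is in the 55–64 m interval — the pycnocline.

55–64 m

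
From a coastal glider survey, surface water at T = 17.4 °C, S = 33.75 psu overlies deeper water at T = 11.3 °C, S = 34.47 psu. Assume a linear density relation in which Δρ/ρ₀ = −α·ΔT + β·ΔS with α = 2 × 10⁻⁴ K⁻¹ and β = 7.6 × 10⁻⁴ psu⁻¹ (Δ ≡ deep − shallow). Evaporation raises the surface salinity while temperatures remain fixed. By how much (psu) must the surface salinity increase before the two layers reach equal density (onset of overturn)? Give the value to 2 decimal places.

Neutral buoyancy requires −α(T_deep − T_surf) + β(S_deep − S_surf′) = 0.
S_surf′ = S_deep − (α/β)·ΔT = 34.47 − (2 × 10⁻⁴/7.6 × 10⁻⁴)·(-6.1) = 36.0753 psu.
Increase required: 36.0753 − 33.75 = 2.3253 psu.

2.33 psu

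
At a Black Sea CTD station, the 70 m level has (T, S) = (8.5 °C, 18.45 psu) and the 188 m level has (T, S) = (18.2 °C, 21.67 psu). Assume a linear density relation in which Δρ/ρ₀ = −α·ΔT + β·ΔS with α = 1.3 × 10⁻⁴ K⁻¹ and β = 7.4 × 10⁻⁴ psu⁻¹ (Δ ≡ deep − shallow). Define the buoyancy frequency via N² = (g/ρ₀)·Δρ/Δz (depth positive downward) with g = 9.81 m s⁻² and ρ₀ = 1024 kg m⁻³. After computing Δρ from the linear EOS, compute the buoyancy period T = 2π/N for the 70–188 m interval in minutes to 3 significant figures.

ΔT = +9.7 K, ΔS = +3.22 psu (deep − shallow).
Δρ/ρ₀ = −αΔT + βΔS = -1.261 × 10⁻³ + 2.3828 × 10⁻³ = 1.1218 × 10⁻³, so Δρ ≈ 1.149 kg m⁻³.
N² = (g/ρ₀)·Δρ/Δz = g·(Δρ/ρ₀)/Δz = 9.81 × 1.1218 × 10⁻³ / 118 = 9.3262 × 10⁻⁵ s⁻².
N = √(9.3262 × 10⁻⁵) = 9.6572 × 10⁻³ rad s⁻¹ → T = 2π/N = 650.62 s = 10.844 min ≈ 10.8 min.

10.8 min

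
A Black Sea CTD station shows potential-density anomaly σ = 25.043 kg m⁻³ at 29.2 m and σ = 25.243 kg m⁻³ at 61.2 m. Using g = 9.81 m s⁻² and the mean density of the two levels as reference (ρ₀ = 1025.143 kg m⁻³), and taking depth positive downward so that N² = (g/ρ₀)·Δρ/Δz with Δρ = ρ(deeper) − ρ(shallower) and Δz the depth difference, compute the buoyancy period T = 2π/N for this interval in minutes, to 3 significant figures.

13.5 min

Δρ = 1025.243 − 1025.043 = 0.200 kg m⁻³ over Δz = 61.2 − 29.2 = 32 m.
N² = (9.81/1025.143) × (0.200/32) = 5.9809 × 10⁻⁵ s⁻².
N = √(5.9809 × 10⁻⁵) = 7.7336 × 10⁻³ rad s⁻¹, so T = 2π/N = 812.45 s = 13.541 min ≈ 13.5 min.
Since Δρ > 0 the layer is stably stratified.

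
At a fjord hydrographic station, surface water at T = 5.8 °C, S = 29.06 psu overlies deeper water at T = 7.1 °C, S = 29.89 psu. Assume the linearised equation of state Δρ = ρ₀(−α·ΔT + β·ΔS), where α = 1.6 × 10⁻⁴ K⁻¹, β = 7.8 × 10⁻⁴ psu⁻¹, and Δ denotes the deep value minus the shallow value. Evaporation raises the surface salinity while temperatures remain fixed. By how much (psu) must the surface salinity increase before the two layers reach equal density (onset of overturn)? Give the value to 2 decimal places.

0.56 psu

Neutral buoyancy requires −α(T_deep − T_surf) + β(S_deep − S_surf′) = 0.
S_surf′ = S_deep − (α/β)·ΔT = 29.89 − (1.6 × 10⁻⁴/7.8 × 10⁻⁴)·(+1.3) = 29.6233 psu.
Increase required: 29.6233 − 29.06 = 0.5633 psu.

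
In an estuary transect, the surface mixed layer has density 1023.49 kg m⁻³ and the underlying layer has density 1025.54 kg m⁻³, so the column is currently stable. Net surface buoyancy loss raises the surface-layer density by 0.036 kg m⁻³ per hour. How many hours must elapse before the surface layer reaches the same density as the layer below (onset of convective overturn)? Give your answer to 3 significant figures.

56.9 hours

Density deficit of the surface layer: 1025.54 − 1023.49 = 2.05 kg m⁻³.
Required change = 2.05 / 0.036 = 56.9 hours.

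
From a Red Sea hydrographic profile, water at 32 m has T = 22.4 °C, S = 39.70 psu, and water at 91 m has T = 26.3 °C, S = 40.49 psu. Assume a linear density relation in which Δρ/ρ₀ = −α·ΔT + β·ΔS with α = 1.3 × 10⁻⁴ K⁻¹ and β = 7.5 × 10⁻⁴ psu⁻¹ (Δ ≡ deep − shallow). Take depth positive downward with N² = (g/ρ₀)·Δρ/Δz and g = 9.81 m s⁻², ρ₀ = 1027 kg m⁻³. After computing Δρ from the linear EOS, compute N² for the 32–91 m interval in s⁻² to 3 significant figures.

1.42 × 10⁻⁵ s⁻²

ΔT = +3.9 K, ΔS = +0.79 psu (deep − shallow).
Δρ/ρ₀ = −αΔT + βΔS = -5.07 × 10⁻⁴ + 5.925 × 10⁻⁴ = 8.55 × 10⁻⁵, so Δρ ≈ 0.08781 kg m⁻³.
N² = (g/ρ₀)·Δρ/Δz = g·(Δρ/ρ₀)/Δz = 9.81 × 8.55 × 10⁻⁵ / 59 = 1.4216 × 10⁻⁵ s⁻² ≈ 1.42 × 10⁻⁵ s⁻².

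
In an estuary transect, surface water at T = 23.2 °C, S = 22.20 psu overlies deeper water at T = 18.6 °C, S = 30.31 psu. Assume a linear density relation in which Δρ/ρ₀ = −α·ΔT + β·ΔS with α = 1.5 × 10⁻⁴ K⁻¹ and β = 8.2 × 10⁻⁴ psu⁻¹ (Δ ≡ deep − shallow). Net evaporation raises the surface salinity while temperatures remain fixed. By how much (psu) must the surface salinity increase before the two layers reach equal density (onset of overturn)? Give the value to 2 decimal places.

Neutral buoyancy requires −α(T_deep − T_surf) + β(S_deep − S_surf′) = 0.
S_surf′ = S_deep − (α/β)·ΔT = 30.31 − (1.5 × 10⁻⁴/8.2 × 10⁻⁴)·(-4.6) = 31.1515 psu.
Increase required: 31.1515 − 22.20 = 8.9515 psu.

8.95 psu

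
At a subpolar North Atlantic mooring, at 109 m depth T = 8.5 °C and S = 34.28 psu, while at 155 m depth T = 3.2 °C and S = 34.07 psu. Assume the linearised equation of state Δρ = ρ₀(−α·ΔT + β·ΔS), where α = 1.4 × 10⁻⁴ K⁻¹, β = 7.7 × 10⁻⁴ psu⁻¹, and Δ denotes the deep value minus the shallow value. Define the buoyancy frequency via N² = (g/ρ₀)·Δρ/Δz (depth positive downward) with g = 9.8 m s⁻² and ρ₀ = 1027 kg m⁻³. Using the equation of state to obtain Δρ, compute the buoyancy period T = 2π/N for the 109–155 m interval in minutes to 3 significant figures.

ΔT = -5.3 K, ΔS = -0.21 psu (deep − shallow).
Δρ/ρ₀ = −αΔT + βΔS = 7.42 × 10⁻⁴ − 1.617 × 10⁻⁴ = 5.803 × 10⁻⁴, so Δρ ≈ 0.5960 kg m⁻³.
N² = (g/ρ₀)·Δρ/Δz = g·(Δρ/ρ₀)/Δz = 9.8 × 5.803 × 10⁻⁴ / 46 = 1.2363 × 10⁻⁴ s⁻².
N = √(1.2363 × 10⁻⁴) = 0.011119 rad s⁻¹ → T = 2π/N = 565.09 s = 9.4182 min ≈ 9.42 min.

9.42 min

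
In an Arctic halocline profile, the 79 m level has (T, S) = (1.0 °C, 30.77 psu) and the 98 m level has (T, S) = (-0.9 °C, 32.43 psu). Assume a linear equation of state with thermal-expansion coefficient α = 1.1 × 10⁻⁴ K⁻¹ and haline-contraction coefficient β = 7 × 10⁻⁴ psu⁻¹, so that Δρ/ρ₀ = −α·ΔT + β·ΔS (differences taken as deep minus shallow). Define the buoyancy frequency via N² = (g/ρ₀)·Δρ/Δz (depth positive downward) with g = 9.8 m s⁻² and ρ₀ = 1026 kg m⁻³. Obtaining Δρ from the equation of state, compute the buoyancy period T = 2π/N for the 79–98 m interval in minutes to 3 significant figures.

ΔT = -1.9 K, ΔS = +1.66 psu (deep − shallow).
Δρ/ρ₀ = −αΔT + βΔS = 2.09 × 10⁻⁴ + 1.162 × 10⁻³ = 1.371 × 10⁻³, so Δρ ≈ 1.407 kg m⁻³.
N² = (g/ρ₀)·Δρ/Δz = g·(Δρ/ρ₀)/Δz = 9.8 × 1.371 × 10⁻³ / 19 = 7.0715 × 10⁻⁴ s⁻².
N = √(7.0715 × 10⁻⁴) = 0.026592 rad s⁻¹ → T = 2π/N = 236.28 s = 3.9380 min ≈ 3.94 min.

3.94 min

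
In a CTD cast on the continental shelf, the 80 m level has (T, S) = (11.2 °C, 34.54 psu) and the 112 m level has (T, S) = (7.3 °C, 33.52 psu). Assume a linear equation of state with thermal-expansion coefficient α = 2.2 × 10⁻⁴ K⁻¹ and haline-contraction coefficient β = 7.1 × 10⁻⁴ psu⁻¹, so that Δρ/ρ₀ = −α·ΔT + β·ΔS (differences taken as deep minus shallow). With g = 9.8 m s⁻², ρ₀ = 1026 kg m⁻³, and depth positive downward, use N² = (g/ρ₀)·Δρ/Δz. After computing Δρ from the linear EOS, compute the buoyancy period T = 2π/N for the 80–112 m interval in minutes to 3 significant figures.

16.4 min

ΔT = -3.9 K, ΔS = -1.02 psu (deep − shallow).
Δρ/ρ₀ = −αΔT + βΔS = 8.58 × 10⁻⁴ − 7.242 × 10⁻⁴ = 1.338 × 10⁻⁴, so Δρ ≈ 0.1373 kg m⁻³.
N² = (g/ρ₀)·Δρ/Δz = g·(Δρ/ρ₀)/Δz = 9.8 × 1.338 × 10⁻⁴ / 32 = 4.0976 × 10⁻⁵ s⁻².
N = √(4.0976 × 10⁻⁵) = 6.4012 × 10⁻³ rad s⁻¹ → T = 2π/N = 981.56 s = 16.359 min ≈ 16.4 min.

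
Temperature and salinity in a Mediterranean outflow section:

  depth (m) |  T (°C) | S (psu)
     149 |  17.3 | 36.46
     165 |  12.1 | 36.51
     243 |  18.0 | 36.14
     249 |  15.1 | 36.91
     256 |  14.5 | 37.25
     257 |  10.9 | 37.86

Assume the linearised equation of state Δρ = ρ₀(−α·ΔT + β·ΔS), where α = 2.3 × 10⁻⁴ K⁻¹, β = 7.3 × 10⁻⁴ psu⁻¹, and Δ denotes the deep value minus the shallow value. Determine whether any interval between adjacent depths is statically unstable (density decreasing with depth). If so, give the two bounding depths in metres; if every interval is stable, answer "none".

Evaluate Δρ/ρ₀ = −αΔT + βΔS across each adjacent pair:
  149–165 m: −αΔT+βΔS = −(2.3 × 10⁻⁴)(-5.2)+(7.3 × 10⁻⁴)(+0.05) = 1.2 × 10⁻³ → stable
  165–243 m: −αΔT+βΔS = −(2.3 × 10⁻⁴)(+5.9)+(7.3 × 10⁻⁴)(-0.37) = -1.6 × 10⁻³ → UNSTABLE
  243–249 m: −αΔT+βΔS = −(2.3 × 10⁻⁴)(-2.9)+(7.3 × 10⁻⁴)(+0.77) = 1.2 × 10⁻³ → stable
  249–256 m: −αΔT+βΔS = −(2.3 × 10⁻⁴)(-0.6)+(7.3 × 10⁻⁴)(+0.34) = 3.9 × 10⁻⁴ → stable
  256–257 m: −αΔT+βΔS = −(2.3 × 10⁻⁴)(-3.6)+(7.3 × 10⁻⁴)(+0.61) = 1.3 × 10⁻³ → stable
The 165–243 m interval has Δρ < 0: lighter water underlies denser water.

165–243 m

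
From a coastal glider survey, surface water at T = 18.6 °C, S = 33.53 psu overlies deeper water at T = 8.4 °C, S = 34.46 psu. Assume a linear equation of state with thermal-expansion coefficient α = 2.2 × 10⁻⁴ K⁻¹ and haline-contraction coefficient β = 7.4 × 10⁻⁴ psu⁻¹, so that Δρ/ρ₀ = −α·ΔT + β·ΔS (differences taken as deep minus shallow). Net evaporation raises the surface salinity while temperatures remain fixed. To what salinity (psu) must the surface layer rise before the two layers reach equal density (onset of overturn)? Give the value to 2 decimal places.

37.49 psu

Neutral buoyancy requires −α(T_deep − T_surf) + β(S_deep − S_surf′) = 0.
S_surf′ = S_deep − (α/β)·ΔT = 34.46 − (2.2 × 10⁻⁴/7.4 × 10⁻⁴)·(-10.2) = 37.4924 psu.
Increase required: 37.4924 − 33.53 = 3.9624 psu.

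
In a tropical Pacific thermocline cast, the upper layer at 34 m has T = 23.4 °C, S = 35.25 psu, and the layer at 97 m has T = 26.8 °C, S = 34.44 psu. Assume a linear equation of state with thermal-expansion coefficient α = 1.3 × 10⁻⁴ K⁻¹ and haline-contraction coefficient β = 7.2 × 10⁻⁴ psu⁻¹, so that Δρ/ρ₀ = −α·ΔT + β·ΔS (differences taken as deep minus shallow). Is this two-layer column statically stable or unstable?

ΔT = 26.8 − 23.4 = +3.4 K and ΔS = 34.44 − 35.25 = -0.81 psu (deep − shallow).
−αΔT = -4.42 × 10⁻⁴; βΔS = -5.832 × 10⁻⁴; sum Δρ/ρ₀ = -1.0252 × 10⁻³.
Δρ/ρ₀ < 0, so Δρ < 0: deeper water is lighter → statically unstable; the column would overturn.

unstable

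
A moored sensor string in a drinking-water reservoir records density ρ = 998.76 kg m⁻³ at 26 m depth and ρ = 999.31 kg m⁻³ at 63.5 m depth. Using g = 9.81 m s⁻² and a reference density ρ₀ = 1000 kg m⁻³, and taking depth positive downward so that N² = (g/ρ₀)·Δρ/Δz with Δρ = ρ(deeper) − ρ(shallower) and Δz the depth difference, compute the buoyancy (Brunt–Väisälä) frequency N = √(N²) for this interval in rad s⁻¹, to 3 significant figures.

0.0120 rad s⁻¹

Δρ = 999.31 − 998.76 = 0.55 kg m⁻³ over Δz = 63.5 − 26 = 37.5 m.
N² = (9.81/1000) × (0.55/37.5) = 1.4388 × 10⁻⁴ s⁻².
N = √(1.4388 × 10⁻⁴) = 0.011995 rad s⁻¹ ≈ 0.0120 rad s⁻¹.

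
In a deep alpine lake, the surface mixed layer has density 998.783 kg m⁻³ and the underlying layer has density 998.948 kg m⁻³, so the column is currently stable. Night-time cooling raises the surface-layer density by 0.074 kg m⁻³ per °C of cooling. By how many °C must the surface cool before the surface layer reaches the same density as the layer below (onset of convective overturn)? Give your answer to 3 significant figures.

Density deficit of the surface layer: 998.948 − 998.783 = 0.165 kg m⁻³.
Required change = 0.165 / 0.074 = 2.23 °C.

2.23 °C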